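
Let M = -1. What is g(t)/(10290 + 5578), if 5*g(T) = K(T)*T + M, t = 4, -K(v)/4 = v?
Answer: -13/15868 ≈ -0.00081926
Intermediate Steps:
K(v) = -4*v
g(T) = -⅕ - 4*T²/5 (g(T) = ((-4*T)*T - 1)/5 = (-4*T² - 1)/5 = (-1 - 4*T²)/5 = -⅕ - 4*T²/5)
g(t)/(10290 + 5578) = (-⅕ - ⅘*4²)/(10290 + 5578) = (-⅕ - ⅘*16)/15868 = (-⅕ - 64/5)/15868 = (1/15868)*(-13) = -13/15868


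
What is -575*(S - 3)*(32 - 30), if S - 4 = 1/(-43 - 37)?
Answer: -9085/8 ≈ -1135.6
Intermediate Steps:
S = 319/80 (S = 4 + 1/(-43 - 37) = 4 + 1/(-80) = 4 - 1/80 = 319/80 ≈ 3.9875)
-575*(S - 3)*(32 - 30) = -575*(319/80 - 3)*(32 - 30) = -9085*2/16 = -575*79/40 = -9085/8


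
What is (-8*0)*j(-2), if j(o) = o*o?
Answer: 0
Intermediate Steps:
j(o) = o²
(-8*0)*j(-2) = -8*0*(-2)² = 0*4 = 0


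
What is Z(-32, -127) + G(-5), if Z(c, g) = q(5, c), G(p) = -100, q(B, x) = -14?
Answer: -114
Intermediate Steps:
Z(c, g) = -14
Z(-32, -127) + G(-5) = -14 - 100 = -114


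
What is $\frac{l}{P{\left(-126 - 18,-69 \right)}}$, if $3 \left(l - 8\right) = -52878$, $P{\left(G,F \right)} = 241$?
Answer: $- \frac{17618}{241} \approx -73.104$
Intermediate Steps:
$l = -17618$ ($l = 8 + \frac{1}{3} \left(-52878\right) = 8 - 17626 = -17618$)
$\frac{l}{P{\left(-126 - 18,-69 \right)}} = - \frac{17618}{241}$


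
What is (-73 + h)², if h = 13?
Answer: 3600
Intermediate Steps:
(-73 + h)² = (-73 + 13)² = (-60)² = 3600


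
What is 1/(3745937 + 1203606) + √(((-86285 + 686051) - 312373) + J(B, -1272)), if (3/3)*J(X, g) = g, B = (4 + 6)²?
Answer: 1/4949543 + 37*√209 ≈ 534.90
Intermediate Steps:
B = 100 (B = 10² = 100)
J(X, g) = g
1/(3745937 + 1203606) + √(((-86285 + 686051) - 312373) + J(B, -1272)) = 1/(3745937 + 1203606) + √(((-86285 + 686051) - 312373) - 1272) = 1/4949543 + √((599766 - 312373) - 1272) = 1/4949543 + √(287393 - 1272) = 1/4949543 + √286121 = 1/4949543 + 37*√209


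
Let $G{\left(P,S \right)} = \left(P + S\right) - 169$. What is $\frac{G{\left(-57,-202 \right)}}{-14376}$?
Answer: $\frac{107}{3594} \approx 0.029772$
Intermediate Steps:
$G{\left(P,S \right)} = -169 + P + S$
$\frac{G{\left(-57,-202 \right)}}{-14376} = \frac{-169 - 57 - 202}{-14376} = \left(-428\right) \left(- \frac{1}{14376}\right) = \frac{107}{3594}$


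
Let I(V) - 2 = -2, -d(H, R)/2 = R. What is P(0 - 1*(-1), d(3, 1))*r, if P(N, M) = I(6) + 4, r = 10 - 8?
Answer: 8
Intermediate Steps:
d(H, R) = -2*R
r = 2
I(V) = 0 (I(V) = 2 - 2 = 0)
P(N, M) = 4 (P(N, M) = 0 + 4 = 4)
P(0 - 1*(-1), d(3, 1))*r = 4*2 = 8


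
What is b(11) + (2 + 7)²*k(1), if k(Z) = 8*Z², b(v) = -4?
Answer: 644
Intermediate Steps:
b(11) + (2 + 7)²*k(1) = -4 + (2 + 7)²*(8*1²) = -4 + 9²*(8*1) = -4 + 81*8 = -4 + 648 = 644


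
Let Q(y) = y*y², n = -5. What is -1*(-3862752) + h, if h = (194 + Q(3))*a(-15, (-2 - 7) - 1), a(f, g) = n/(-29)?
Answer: 112020913/29 ≈ 3.8628e+6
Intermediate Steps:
Q(y) = y³
a(f, g) = 5/29 (a(f, g) = -5/(-29) = -5*(-1/29) = 5/29)
h = 1105/29 (h = (194 + 3³)*(5/29) = (194 + 27)*(5/29) = 221*(5/29) = 1105/29 ≈ 38.103)
-1*(-3862752) + h = -1*(-3862752) + 1105/29 = 3862752 + 1105/29 = 112020913/29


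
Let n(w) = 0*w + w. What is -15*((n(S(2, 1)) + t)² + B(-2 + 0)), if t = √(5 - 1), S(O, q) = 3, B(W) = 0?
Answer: -375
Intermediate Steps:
n(w) = w (n(w) = 0 + w = w)
t = 2 (t = √4 = 2)
-15*((n(S(2, 1)) + t)² + B(-2 + 0)) = -15*((3 + 2)² + 0) = -15*(5² + 0) = -15*(25 + 0) = -15*25 = -375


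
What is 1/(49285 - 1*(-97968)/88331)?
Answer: 88331/4353491303 ≈ 2.0290e-5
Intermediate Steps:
1/(49285 - 1*(-97968)/88331) = 1/(49285 + 97968*(1/88331)) = 1/(49285 + 97968/88331) = 1/(4353491303/88331) = 88331/4353491303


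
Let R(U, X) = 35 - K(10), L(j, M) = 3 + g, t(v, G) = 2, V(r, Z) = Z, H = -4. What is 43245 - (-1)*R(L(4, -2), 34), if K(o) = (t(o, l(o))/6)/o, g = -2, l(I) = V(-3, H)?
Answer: 1298399/30 ≈ 43280.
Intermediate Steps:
l(I) = -4
K(o) = 1/(3*o) (K(o) = (2/6)/o = (2*(⅙))/o = 1/(3*o))
L(j, M) = 1 (L(j, M) = 3 - 2 = 1)
R(U, X) = 1049/30 (R(U, X) = 35 - 1/(3*10) = 35 - 1*1/30 = 35 - 1/30 = 1049/30)
43245 - (-1)*R(L(4, -2), 34) = 43245 - (-1)*1049/30 = 43245 - 1*(-1049/30) = 43245 + 1049/30 = 1298399/30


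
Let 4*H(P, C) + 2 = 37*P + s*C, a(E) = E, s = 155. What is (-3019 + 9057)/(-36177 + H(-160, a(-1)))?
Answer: -24152/150785 ≈ -0.16018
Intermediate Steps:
H(P, C) = -1/2 + 37*P/4 + 155*C/4 (H(P, C) = -1/2 + (37*P + 155*C)/4 = -1/2 + (37*P/4 + 155*C/4) = -1/2 + 37*P/4 + 155*C/4)
(-3019 + 9057)/(-36177 + H(-160, a(-1))) = (-3019 + 9057)/(-36177 + (-1/2 + (37/4)*(-160) + (155/4)*(-1))) = 6038/(-36177 + (-1/2 - 1480 - 155/4)) = 6038/(-36177 - 6077/4) = 6038/(-150785/4) = 6038*(-4/150785) = -24152/150785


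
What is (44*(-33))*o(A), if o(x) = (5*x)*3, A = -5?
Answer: 108900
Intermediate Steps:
o(x) = 15*x
(44*(-33))*o(A) = (44*(-33))*(15*(-5)) = -1452*(-75) = 108900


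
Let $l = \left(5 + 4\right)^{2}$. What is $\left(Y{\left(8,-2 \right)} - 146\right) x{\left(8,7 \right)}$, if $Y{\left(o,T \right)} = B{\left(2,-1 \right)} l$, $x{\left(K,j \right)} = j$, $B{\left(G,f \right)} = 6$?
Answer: $2380$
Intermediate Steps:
$l = 81$ ($l = 9^{2} = 81$)
$Y{\left(o,T \right)} = 486$ ($Y{\left(o,T \right)} = 6 \cdot 81 = 486$)
$\left(Y{\left(8,-2 \right)} - 146\right) x{\left(8,7 \right)} = \left(486 - 146\right) 7 = 340 \cdot 7 = 2380$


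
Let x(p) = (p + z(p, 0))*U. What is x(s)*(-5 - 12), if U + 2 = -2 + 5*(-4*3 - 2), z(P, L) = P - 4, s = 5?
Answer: 7548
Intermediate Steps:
z(P, L) = -4 + P
U = -74 (U = -2 + (-2 + 5*(-4*3 - 2)) = -2 + (-2 + 5*(-12 - 2)) = -2 + (-2 + 5*(-14)) = -2 + (-2 - 70) = -2 - 72 = -74)
x(p) = 296 - 148*p (x(p) = (p + (-4 + p))*(-74) = (-4 + 2*p)*(-74) = 296 - 148*p)
x(s)*(-5 - 12) = (296 - 148*5)*(-5 - 12) = (296 - 740)*(-17) = -444*(-17) = 7548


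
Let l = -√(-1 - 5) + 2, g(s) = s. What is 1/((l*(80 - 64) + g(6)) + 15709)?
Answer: 5249/82656515 + 16*I*√6/247969545 ≈ 6.3504e-5 + 1.5805e-7*I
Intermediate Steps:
l = 2 - I*√6 (l = -√(-6) + 2 = -I*√6 + 2 = 2 - I*√6 ≈ 2.0 - 2.4495*I)
1/((l*(80 - 64) + g(6)) + 15709) = 1/(((2 - I*√6)*(80 - 64) + 6) + 15709) = 1/(((2 - I*√6)*16 + 6) + 15709) = 1/(((32 - 16*I*√6) + 6) + 15709) = 1/((38 - 16*I*√6) + 15709) = 1/(15747 - 16*I*√6)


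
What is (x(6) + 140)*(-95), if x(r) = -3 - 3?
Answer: -12730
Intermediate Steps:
x(r) = -6
(x(6) + 140)*(-95) = (-6 + 140)*(-95) = 134*(-95) = -12730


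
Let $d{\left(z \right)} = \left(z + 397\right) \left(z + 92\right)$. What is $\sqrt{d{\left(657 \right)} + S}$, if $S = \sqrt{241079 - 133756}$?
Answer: $\sqrt{789446 + \sqrt{107323}} \approx 888.69$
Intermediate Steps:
$S = \sqrt{107323} \approx 327.6$
$d{\left(z \right)} = \left(92 + z\right) \left(397 + z\right)$ ($d{\left(z \right)} = \left(397 + z\right) \left(92 + z\right) = \left(92 + z\right) \left(397 + z\right)$)
$\sqrt{d{\left(657 \right)} + S} = \sqrt{\left(36524 + 657^{2} + 489 \cdot 657\right) + \sqrt{107323}} = \sqrt{\left(36524 + 431649 + 321273\right) + \sqrt{107323}} = \sqrt{789446 + \sqrt{107323}}$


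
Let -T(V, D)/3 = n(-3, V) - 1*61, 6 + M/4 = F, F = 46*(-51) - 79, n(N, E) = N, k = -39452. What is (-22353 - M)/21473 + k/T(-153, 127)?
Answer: -212394391/1030704 ≈ -206.07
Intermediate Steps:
F = -2425 (F = -2346 - 79 = -2425)
M = -9724 (M = -24 + 4*(-2425) = -24 - 9700 = -9724)
T(V, D) = 192 (T(V, D) = -3*(-3 - 1*61) = -3*(-3 - 61) = -3*(-64) = 192)
(-22353 - M)/21473 + k/T(-153, 127) = (-22353 - 1*(-9724))/21473 - 39452/192 = (-22353 + 9724)*(1/21473) - 39452*1/192 = -12629*1/21473 - 9863/48 = -12629/21473 - 9863/48 = -212394391/1030704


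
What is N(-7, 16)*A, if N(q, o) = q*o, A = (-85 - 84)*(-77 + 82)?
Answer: 94640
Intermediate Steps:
A = -845 (A = -169*5 = -845)
N(q, o) = o*q
N(-7, 16)*A = (16*(-7))*(-845) = -112*(-845) = 94640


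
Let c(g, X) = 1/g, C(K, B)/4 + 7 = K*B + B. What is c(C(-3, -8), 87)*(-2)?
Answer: -1/18 ≈ -0.055556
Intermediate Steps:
C(K, B) = -28 + 4*B + 4*B*K (C(K, B) = -28 + 4*(K*B + B) = -28 + 4*(B*K + B) = -28 + 4*(B + B*K) = -28 + (4*B + 4*B*K) = -28 + 4*B + 4*B*K)
c(C(-3, -8), 87)*(-2) = -2/(-28 + 4*(-8) + 4*(-8)*(-3)) = -2/(-28 - 32 + 96) = -2/36 = (1/36)*(-2) = -1/18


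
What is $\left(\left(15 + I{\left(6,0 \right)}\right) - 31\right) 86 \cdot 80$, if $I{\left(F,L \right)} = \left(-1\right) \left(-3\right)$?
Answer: $-89440$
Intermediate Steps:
$I{\left(F,L \right)} = 3$
$\left(\left(15 + I{\left(6,0 \right)}\right) - 31\right) 86 \cdot 80 = \left(\left(15 + 3\right) - 31\right) 86 \cdot 80 = \left(18 - 31\right) 86 \cdot 80 = \left(-13\right) 86 \cdot 80 = \left(-1118\right) 80 = -89440$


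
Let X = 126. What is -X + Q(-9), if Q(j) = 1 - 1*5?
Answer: -130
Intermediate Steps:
Q(j) = -4 (Q(j) = 1 - 5 = -4)
-X + Q(-9) = -1*126 - 4 = -126 - 4 = -130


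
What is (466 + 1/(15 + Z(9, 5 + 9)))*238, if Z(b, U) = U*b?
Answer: 15638266/141 ≈ 1.1091e+5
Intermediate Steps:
(466 + 1/(15 + Z(9, 5 + 9)))*238 = (466 + 1/(15 + (5 + 9)*9))*238 = (466 + 1/(15 + 14*9))*238 = (466 + 1/(15 + 126))*238 = (466 + 1/141)*238 = (65707/141)*238 = 15638266/141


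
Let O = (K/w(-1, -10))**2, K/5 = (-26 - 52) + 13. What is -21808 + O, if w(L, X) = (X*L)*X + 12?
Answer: -168775527/7744 ≈ -21794.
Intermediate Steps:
w(L, X) = 12 + L*X**2 (w(L, X) = (L*X)*X + 12 = L*X**2 + 12 = 12 + L*X**2)
K = -325 (K = 5*((-26 - 52) + 13) = 5*(-78 + 13) = 5*(-65) = -325)
O = 105625/7744 (O = (-325/(12 - 1*(-10)**2))**2 = (-325/(12 - 1*100))**2 = (-325/(12 - 100))**2 = (-325/(-88))**2 = (-325*(-1/88))**2 = (325/88)**2 = 105625/7744 ≈ 13.640)
-21808 + O = -21808 + 105625/7744 = -168775527/7744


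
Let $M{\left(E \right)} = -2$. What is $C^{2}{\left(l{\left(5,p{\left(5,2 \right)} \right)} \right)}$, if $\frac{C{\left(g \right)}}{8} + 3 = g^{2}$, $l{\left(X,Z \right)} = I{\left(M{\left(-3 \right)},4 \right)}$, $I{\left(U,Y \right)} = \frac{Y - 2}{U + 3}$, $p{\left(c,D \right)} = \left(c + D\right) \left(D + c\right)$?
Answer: $64$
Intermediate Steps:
$p{\left(c,D \right)} = \left(D + c\right)^{2}$ ($p{\left(c,D \right)} = \left(D + c\right) \left(D + c\right) = \left(D + c\right)^{2}$)
$I{\left(U,Y \right)} = \frac{-2 + Y}{3 + U}$
$l{\left(X,Z \right)} = 2$ ($l{\left(X,Z \right)} = \frac{-2 + 4}{3 - 2} = 1^{-1} \cdot 2 = 1 \cdot 2 = 2$)
$C{\left(g \right)} = -24 + 8 g^{2}$
$C^{2}{\left(l{\left(5,p{\left(5,2 \right)} \right)} \right)} = \left(-24 + 8 \cdot 2^{2}\right)^{2} = \left(-24 + 8 \cdot 4\right)^{2} = \left(-24 + 32\right)^{2} = 8^{2} = 64$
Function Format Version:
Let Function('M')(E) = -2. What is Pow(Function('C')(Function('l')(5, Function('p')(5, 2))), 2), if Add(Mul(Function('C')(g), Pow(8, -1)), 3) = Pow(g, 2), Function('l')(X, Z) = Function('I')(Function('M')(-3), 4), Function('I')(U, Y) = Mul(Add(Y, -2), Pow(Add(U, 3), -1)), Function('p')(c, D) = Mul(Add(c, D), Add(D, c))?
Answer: 64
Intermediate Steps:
Function('p')(c, D) = Pow(Add(D, c), 2) (Function('p')(c, D) = Mul(Add(D, c), Add(D, c)) = Pow(Add(D, c), 2))
Function('I')(U, Y) = Mul(Pow(Add(3, U), -1), Add(-2, Y)) (Function('I')(U, Y) = Mul(Add(-2, Y), Pow(Add(3, U), -1)) = Mul(Pow(Add(3, U), -1), Add(-2, Y)))
Function('l')(X, Z) = 2 (Function('l')(X, Z) = Mul(Pow(Add(3, -2), -1), Add(-2, 4)) = Mul(Pow(1, -1), 2) = Mul(1, 2) = 2)
Function('C')(g) = Add(-24, Mul(8, Pow(g, 2)))
Pow(Function('C')(Function('l')(5, Function('p')(5, 2))), 2) = Pow(Add(-24, Mul(8, Pow(2, 2))), 2) = Pow(Add(-24, Mul(8, 4)), 2) = Pow(Add(-24, 32), 2) = Pow(8, 2) = 64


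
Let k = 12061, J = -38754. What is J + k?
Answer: -26693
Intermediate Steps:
J + k = -38754 + 12061 = -26693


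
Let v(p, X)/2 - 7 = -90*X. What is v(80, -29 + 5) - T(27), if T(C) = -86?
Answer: 4420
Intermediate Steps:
v(p, X) = 14 - 180*X (v(p, X) = 14 + 2*(-90*X) = 14 - 180*X)
v(80, -29 + 5) - T(27) = (14 - 180*(-29 + 5)) - 1*(-86) = (14 - 180*(-24)) + 86 = (14 + 4320) + 86 = 4334 + 86 = 4420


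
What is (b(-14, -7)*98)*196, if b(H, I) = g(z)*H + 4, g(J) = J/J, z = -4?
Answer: -192080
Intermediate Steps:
g(J) = 1
b(H, I) = 4 + H (b(H, I) = 1*H + 4 = H + 4 = 4 + H)
(b(-14, -7)*98)*196 = ((4 - 14)*98)*196 = -10*98*196 = -980*196 = -192080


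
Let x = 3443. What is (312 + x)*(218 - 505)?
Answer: -1077685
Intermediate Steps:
(312 + x)*(218 - 505) = (312 + 3443)*(218 - 505) = 3755*(-287) = -1077685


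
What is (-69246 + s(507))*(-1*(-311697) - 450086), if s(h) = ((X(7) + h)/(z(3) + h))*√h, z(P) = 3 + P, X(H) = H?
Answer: 9582884694 - 924715298*√3/513 ≈ 9.5798e+9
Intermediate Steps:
s(h) = √h*(7 + h)/(6 + h) (s(h) = ((7 + h)/((3 + 3) + h))*√h = ((7 + h)/(6 + h))*√h = √h*(7 + h)/(6 + h))
(-69246 + s(507))*(-1*(-311697) - 450086) = (-69246 + √507*(7 + 507)/(6 + 507))*(-1*(-311697) - 450086) = (-69246 + (13*√3)*514/513)*(311697 - 450086) = (-69246 + (13*√3)*(1/513)*514)*(-138389) = (-69246 + 6682*√3/513)*(-138389) = 9582884694 - 924715298*√3/513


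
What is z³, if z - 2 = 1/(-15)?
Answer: 24389/3375 ≈ 7.2264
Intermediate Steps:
z = 29/15 (z = 2 + 1/(-15) = 2 - 1/15 = 29/15 ≈ 1.9333)
z³ = (29/15)³ = 24389/3375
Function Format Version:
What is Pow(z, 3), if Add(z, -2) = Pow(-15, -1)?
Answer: Rational(24389, 3375) ≈ 7.2264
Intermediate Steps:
z = Rational(29, 15) (z = Add(2, Pow(-15, -1)) = Add(2, Rational(-1, 15)) = Rational(29, 15) ≈ 1.9333)
Pow(z, 3) = Pow(Rational(29, 15), 3) = Rational(24389, 3375)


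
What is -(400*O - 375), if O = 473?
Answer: -188825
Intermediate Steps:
-(400*O - 375) = -(400*473 - 375) = -(189200 - 375) = -1*188825 = -188825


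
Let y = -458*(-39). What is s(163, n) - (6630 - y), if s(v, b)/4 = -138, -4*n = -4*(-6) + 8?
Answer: 10680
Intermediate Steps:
n = -8 (n = -(-4*(-6) + 8)/4 = -(24 + 8)/4 = -¼*32 = -8)
s(v, b) = -552 (s(v, b) = 4*(-138) = -552)
y = 17862
s(163, n) - (6630 - y) = -552 - (6630 - 1*17862) = -552 - (6630 - 17862) = -552 - 1*(-11232) = -552 + 11232 = 10680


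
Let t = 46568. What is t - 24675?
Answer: 21893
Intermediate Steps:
t - 24675 = 46568 - 24675 = 21893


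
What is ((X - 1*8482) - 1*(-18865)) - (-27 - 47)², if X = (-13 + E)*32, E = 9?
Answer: 4779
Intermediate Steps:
X = -128 (X = (-13 + 9)*32 = -4*32 = -128)
((X - 1*8482) - 1*(-18865)) - (-27 - 47)² = ((-128 - 1*8482) - 1*(-18865)) - (-27 - 47)² = ((-128 - 8482) + 18865) - 1*(-74)² = (-8610 + 18865) - 1*5476 = 10255 - 5476 = 4779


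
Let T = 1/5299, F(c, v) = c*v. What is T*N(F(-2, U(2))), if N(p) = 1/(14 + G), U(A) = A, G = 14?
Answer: 1/148372 ≈ 6.7398e-6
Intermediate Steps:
N(p) = 1/28 (N(p) = 1/(14 + 14) = 1/28)
T = 1/5299 ≈ 0.00018871
T*N(F(-2, U(2))) = (1/5299)*(1/28) = 1/148372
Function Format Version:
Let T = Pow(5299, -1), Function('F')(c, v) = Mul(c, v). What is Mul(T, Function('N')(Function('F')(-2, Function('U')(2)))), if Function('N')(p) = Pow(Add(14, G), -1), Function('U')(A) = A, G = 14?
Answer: Rational(1, 148372) ≈ 6.7398e-6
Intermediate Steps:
Function('N')(p) = Rational(1, 28) (Function('N')(p) = Pow(Add(14, 14), -1) = Pow(28, -1) = Rational(1, 28))
T = Rational(1, 5299) ≈ 0.00018871
Mul(T, Function('N')(Function('F')(-2, Function('U')(2)))) = Mul(Rational(1, 5299), Rational(1, 28)) = Rational(1, 148372)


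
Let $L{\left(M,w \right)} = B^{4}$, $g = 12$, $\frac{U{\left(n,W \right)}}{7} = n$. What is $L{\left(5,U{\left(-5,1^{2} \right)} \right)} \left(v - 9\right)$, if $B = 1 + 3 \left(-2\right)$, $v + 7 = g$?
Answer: $-2500$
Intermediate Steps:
$U{\left(n,W \right)} = 7 n$
$v = 5$ ($v = -7 + 12 = 5$)
$B = -5$ ($B = 1 - 6 = -5$)
$L{\left(M,w \right)} = 625$ ($L{\left(M,w \right)} = \left(-5\right)^{4} = 625$)
$L{\left(5,U{\left(-5,1^{2} \right)} \right)} \left(v - 9\right) = 625 \left(5 - 9\right) = 625 \left(-4\right) = -2500$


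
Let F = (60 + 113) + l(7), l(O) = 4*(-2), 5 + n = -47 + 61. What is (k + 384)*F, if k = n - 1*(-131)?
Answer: 86460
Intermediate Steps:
n = 9 (n = -5 + (-47 + 61) = -5 + 14 = 9)
l(O) = -8
F = 165 (F = (60 + 113) - 8 = 173 - 8 = 165)
k = 140 (k = 9 - 1*(-131) = 9 + 131 = 140)
(k + 384)*F = (140 + 384)*165 = 524*165 = 86460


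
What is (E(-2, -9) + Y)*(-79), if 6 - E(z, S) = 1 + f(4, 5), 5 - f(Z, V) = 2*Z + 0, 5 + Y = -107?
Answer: 8216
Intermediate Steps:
Y = -112 (Y = -5 - 107 = -112)
f(Z, V) = 5 - 2*Z (f(Z, V) = 5 - (2*Z + 0) = 5 - 2*Z)
E(z, S) = 8 (E(z, S) = 6 - (1 + (5 - 2*4)) = 6 - (1 + (5 - 8)) = 6 - (1 - 3) = 6 - 1*(-2) = 6 + 2 = 8)
(E(-2, -9) + Y)*(-79) = (8 - 112)*(-79) = -104*(-79) = 8216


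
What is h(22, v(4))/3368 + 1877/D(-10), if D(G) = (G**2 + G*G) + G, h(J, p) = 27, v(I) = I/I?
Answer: 3163433/319960 ≈ 9.8870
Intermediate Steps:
v(I) = 1
D(G) = G + 2*G**2 (D(G) = (G**2 + G**2) + G = 2*G**2 + G = G + 2*G**2)
h(22, v(4))/3368 + 1877/D(-10) = 27/3368 + 1877/((-10*(1 + 2*(-10)))) = 27*(1/3368) + 1877/((-10*(1 - 20))) = 27/3368 + 1877/((-10*(-19))) = 27/3368 + 1877/190 = 3163433/319960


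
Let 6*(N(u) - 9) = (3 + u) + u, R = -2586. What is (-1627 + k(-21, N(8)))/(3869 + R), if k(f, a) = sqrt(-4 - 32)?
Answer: -1627/1283 + 6*I/1283 ≈ -1.2681 + 0.0046765*I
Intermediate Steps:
N(u) = 19/2 + u/3 (N(u) = 9 + ((3 + u) + u)/6 = 9 + (3 + 2*u)/6 = 9 + (1/2 + u/3) = 19/2 + u/3)
k(f, a) = 6*I (k(f, a) = sqrt(-36) = 6*I)
(-1627 + k(-21, N(8)))/(3869 + R) = (-1627 + 6*I)/(3869 - 2586) = (-1627 + 6*I)/1283 = (-1627 + 6*I)*(1/1283) = -1627/1283 + 6*I/1283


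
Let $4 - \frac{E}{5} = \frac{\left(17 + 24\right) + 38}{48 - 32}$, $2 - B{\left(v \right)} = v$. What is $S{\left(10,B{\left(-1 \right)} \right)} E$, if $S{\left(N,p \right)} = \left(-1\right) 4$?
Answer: $\frac{75}{4} \approx 18.75$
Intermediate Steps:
$B{\left(v \right)} = 2 - v$
$S{\left(N,p \right)} = -4$
$E = - \frac{75}{16}$ ($E = 20 - 5 \frac{\left(17 + 24\right) + 38}{48 - 32} = 20 - 5 \frac{41 + 38}{16} = 20 - 5 \cdot 79 \cdot \frac{1}{16} = 20 - \frac{395}{16} = - \frac{75}{16} \approx -4.6875$)
$S{\left(10,B{\left(-1 \right)} \right)} E = \left(-4\right) \left(- \frac{75}{16}\right) = \frac{75}{4}$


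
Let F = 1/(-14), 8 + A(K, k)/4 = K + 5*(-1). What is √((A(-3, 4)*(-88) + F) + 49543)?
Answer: √10814286/14 ≈ 234.89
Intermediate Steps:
A(K, k) = -52 + 4*K (A(K, k) = -32 + 4*(K + 5*(-1)) = -32 + 4*(K - 5) = -32 + 4*(-5 + K) = -32 + (-20 + 4*K) = -52 + 4*K)
F = -1/14 ≈ -0.071429
√((A(-3, 4)*(-88) + F) + 49543) = √(((-52 + 4*(-3))*(-88) - 1/14) + 49543) = √(((-52 - 12)*(-88) - 1/14) + 49543) = √((-64*(-88) - 1/14) + 49543) = √((5632 - 1/14) + 49543) = √(78847/14 + 49543) = √(772449/14) = √10814286/14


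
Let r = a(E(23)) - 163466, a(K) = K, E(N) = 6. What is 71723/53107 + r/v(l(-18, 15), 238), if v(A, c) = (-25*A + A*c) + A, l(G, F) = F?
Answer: -845063939/17047347 ≈ -49.572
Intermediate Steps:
v(A, c) = -24*A + A*c
r = -163460 (r = 6 - 163466 = -163460)
71723/53107 + r/v(l(-18, 15), 238) = 71723/53107 - 163460*1/(15*(-24 + 238)) = 71723*(1/53107) - 163460/(15*214) = 71723/53107 - 163460/3210 = 71723/53107 - 163460*1/3210 = 71723/53107 - 16346/321 = -845063939/17047347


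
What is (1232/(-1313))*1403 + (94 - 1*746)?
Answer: -2584572/1313 ≈ -1968.4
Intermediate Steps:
(1232/(-1313))*1403 + (94 - 1*746) = (1232*(-1/1313))*1403 + (94 - 746) = -1232/1313*1403 - 652 = -1728496/1313 - 652 = -2584572/1313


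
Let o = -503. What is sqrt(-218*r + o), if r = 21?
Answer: I*sqrt(5081) ≈ 71.281*I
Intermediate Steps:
sqrt(-218*r + o) = sqrt(-218*21 - 503) = sqrt(-4578 - 503) = sqrt(-5081) = I*sqrt(5081)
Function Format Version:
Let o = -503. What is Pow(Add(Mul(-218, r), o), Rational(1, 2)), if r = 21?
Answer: Mul(I, Pow(5081, Rational(1, 2))) ≈ Mul(71.281, I)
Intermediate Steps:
Pow(Add(Mul(-218, r), o), Rational(1, 2)) = Pow(Add(Mul(-218, 21), -503), Rational(1, 2)) = Pow(Add(-4578, -503), Rational(1, 2)) = Pow(-5081, Rational(1, 2)) = Mul(I, Pow(5081, Rational(1, 2)))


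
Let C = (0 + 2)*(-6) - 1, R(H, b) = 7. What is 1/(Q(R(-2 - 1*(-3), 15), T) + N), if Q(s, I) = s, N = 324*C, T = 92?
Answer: -1/4205 ≈ -0.00023781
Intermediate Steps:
C = -13 (C = 2*(-6) - 1 = -12 - 1 = -13)
N = -4212 (N = 324*(-13) = -4212)
1/(Q(R(-2 - 1*(-3), 15), T) + N) = 1/(7 - 4212) = 1/(-4205) = -1/4205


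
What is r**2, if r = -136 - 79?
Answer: 46225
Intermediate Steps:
r = -215
r**2 = (-215)**2 = 46225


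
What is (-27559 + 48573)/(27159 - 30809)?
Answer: -10507/1825 ≈ -5.7573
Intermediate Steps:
(-27559 + 48573)/(27159 - 30809) = 21014/(-3650) = 21014*(-1/3650) = -10507/1825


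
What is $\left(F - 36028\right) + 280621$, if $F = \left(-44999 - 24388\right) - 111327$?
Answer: $63879$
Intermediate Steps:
$F = -180714$ ($F = -69387 - 111327 = -180714$)
$\left(F - 36028\right) + 280621 = \left(-180714 - 36028\right) + 280621 = -216742 + 280621 = 63879$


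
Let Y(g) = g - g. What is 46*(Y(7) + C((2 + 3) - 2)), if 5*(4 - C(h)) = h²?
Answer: 506/5 ≈ 101.20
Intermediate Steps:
C(h) = 4 - h²/5
Y(g) = 0
46*(Y(7) + C((2 + 3) - 2)) = 46*(0 + (4 - ((2 + 3) - 2)²/5)) = 46*(0 + (4 - (5 - 2)²/5)) = 46*(0 + (4 - ⅕*3²)) = 46*(0 + (4 - ⅕*9)) = 46*(0 + (4 - 9/5)) = 46*(0 + 11/5) = 46*(11/5) = 506/5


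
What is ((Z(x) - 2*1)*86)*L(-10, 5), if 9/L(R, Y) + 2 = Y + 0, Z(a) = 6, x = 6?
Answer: 1032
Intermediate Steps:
L(R, Y) = 9/(-2 + Y) (L(R, Y) = 9/(-2 + (Y + 0)) = 9/(-2 + Y))
((Z(x) - 2*1)*86)*L(-10, 5) = ((6 - 2*1)*86)*(9/(-2 + 5)) = ((6 - 2)*86)*(9/3) = (4*86)*(9*(1/3)) = 344*3 = 1032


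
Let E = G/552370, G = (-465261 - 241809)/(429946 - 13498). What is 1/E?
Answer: -84261312/259 ≈ -3.2533e+5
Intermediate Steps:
G = -117845/69408 (G = -707070/416448 = -707070*1/416448 = -117845/69408 ≈ -1.6979)
E = -259/84261312 (E = -117845/69408/552370 = -117845/69408*1/552370 = -259/84261312 ≈ -3.0738e-6)
1/E = 1/(-259/84261312) = -84261312/259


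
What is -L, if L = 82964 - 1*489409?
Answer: 406445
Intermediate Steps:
L = -406445 (L = 82964 - 489409 = -406445)
-L = -1*(-406445) = 406445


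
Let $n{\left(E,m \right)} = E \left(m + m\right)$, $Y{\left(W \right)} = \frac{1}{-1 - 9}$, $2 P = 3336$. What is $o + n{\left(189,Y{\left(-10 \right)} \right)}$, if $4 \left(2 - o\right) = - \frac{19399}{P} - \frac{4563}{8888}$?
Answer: $- \frac{2428671191}{74125920} \approx -32.764$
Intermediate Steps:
$P = 1668$ ($P = \frac{1}{2} \cdot 3336 = 1668$)
$Y{\left(W \right)} = - \frac{1}{10}$ ($Y{\left(W \right)} = \frac{1}{-10} = - \frac{1}{10}$)
$o = \frac{74657717}{14825184}$ ($o = 2 - \frac{- \frac{19399}{1668} - \frac{4563}{8888}}{4} = 2 - - \frac{45007349}{14825184} = 2 + \frac{45007349}{14825184} = \frac{74657717}{14825184} \approx 5.0359$)
$n{\left(E,m \right)} = 2 E m$ ($n{\left(E,m \right)} = E 2 m = 2 E m$)
$o + n{\left(189,Y{\left(-10 \right)} \right)} = \frac{74657717}{14825184} + 2 \cdot 189 \left(- \frac{1}{10}\right) = \frac{74657717}{14825184} - \frac{189}{5} = - \frac{2428671191}{74125920}$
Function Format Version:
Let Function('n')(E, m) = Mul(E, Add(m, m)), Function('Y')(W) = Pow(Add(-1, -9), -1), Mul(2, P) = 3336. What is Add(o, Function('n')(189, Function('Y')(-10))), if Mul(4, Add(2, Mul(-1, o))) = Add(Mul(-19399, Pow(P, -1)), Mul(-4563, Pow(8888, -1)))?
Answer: Rational(-2428671191, 74125920) ≈ -32.764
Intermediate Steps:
P = 1668 (P = Mul(Rational(1, 2), 3336) = 1668)
Function('Y')(W) = Rational(-1, 10) (Function('Y')(W) = Pow(-10, -1) = Rational(-1, 10))
o = Rational(74657717, 14825184) (o = Add(2, Mul(Rational(-1, 4), Add(Mul(-19399, Pow(1668, -1)), Mul(-4563, Pow(8888, -1))))) = Add(2, Mul(Rational(-1, 4), Add(Mul(-19399, Rational(1, 1668)), Mul(-4563, Rational(1, 8888))))) = Add(2, Mul(Rational(-1, 4), Add(Rational(-19399, 1668), Rational(-4563, 8888)))) = Add(2, Mul(Rational(-1, 4), Rational(-45007349, 3706296))) = Add(2, Rational(45007349, 14825184)) = Rational(74657717, 14825184) ≈ 5.0359)
Function('n')(E, m) = Mul(2, E, m) (Function('n')(E, m) = Mul(E, Mul(2, m)) = Mul(2, E, m))
Add(o, Function('n')(189, Function('Y')(-10))) = Add(Rational(74657717, 14825184), Mul(2, 189, Rational(-1, 10))) = Add(Rational(74657717, 14825184), Rational(-189, 5)) = Rational(-2428671191, 74125920)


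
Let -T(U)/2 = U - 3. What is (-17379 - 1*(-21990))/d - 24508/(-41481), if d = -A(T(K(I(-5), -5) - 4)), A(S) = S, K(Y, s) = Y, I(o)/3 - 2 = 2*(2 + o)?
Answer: -17303417/143298 ≈ -120.75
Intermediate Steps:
I(o) = 18 + 6*o (I(o) = 6 + 3*(2*(2 + o)) = 6 + 3*(4 + 2*o) = 6 + (12 + 6*o) = 18 + 6*o)
T(U) = 6 - 2*U (T(U) = -2*(U - 3) = -2*(-3 + U) = 6 - 2*U)
d = -38 (d = -(6 - 2*((18 + 6*(-5)) - 4)) = -(6 - 2*((18 - 30) - 4)) = -(6 - 2*(-12 - 4)) = -(6 - 2*(-16)) = -(6 + 32) = -1*38 = -38)
(-17379 - 1*(-21990))/d - 24508/(-41481) = (-17379 - 1*(-21990))/(-38) - 24508/(-41481) = (-17379 + 21990)*(-1/38) - 24508*(-1/41481) = 4611*(-1/38) + 2228/3771 = -4611/38 + 2228/3771 = -17303417/143298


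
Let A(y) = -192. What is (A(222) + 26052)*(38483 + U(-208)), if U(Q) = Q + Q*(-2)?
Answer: 1000549260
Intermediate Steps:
U(Q) = -Q (U(Q) = Q - 2*Q = -Q)
(A(222) + 26052)*(38483 + U(-208)) = (-192 + 26052)*(38483 - 1*(-208)) = 25860*(38483 + 208) = 25860*38691 = 1000549260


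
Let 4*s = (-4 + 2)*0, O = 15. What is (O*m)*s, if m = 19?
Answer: 0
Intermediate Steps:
s = 0 (s = ((-4 + 2)*0)/4 = (-2*0)/4 = (¼)*0 = 0)
(O*m)*s = (15*19)*0 = 285*0 = 0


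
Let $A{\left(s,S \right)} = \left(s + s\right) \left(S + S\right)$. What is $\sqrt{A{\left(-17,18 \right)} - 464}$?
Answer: $2 i \sqrt{422} \approx 41.085 i$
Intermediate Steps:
$A{\left(s,S \right)} = 4 S s$ ($A{\left(s,S \right)} = 2 s 2 S = 4 S s$)
$\sqrt{A{\left(-17,18 \right)} - 464} = \sqrt{4 \cdot 18 \left(-17\right) - 464} = \sqrt{-1224 - 464} = \sqrt{-1688} = 2 i \sqrt{422}$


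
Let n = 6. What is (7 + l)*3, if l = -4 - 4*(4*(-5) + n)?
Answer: 177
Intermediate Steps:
l = 52 (l = -4 - 4*(4*(-5) + 6) = -4 - 4*(-20 + 6) = -4 - 4*(-14) = -4 + 56 = 52)
(7 + l)*3 = (7 + 52)*3 = 59*3 = 177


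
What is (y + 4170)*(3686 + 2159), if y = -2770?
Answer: 8183000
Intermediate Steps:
(y + 4170)*(3686 + 2159) = (-2770 + 4170)*(3686 + 2159) = 1400*5845 = 8183000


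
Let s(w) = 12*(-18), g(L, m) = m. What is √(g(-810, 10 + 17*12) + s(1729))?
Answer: I*√2 ≈ 1.4142*I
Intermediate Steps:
s(w) = -216
√(g(-810, 10 + 17*12) + s(1729)) = √((10 + 17*12) - 216) = √((10 + 204) - 216) = √(214 - 216) = √(-2) = I*√2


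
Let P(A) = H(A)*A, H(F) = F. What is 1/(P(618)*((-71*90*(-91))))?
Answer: 1/222084986760 ≈ 4.5028e-12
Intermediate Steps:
P(A) = A**2 (P(A) = A*A = A**2)
1/(P(618)*((-71*90*(-91)))) = 1/((618**2)*((-71*90*(-91)))) = 1/(381924*((-6390*(-91)))) = (1/381924)/581490 = (1/381924)*(1/581490) = 1/222084986760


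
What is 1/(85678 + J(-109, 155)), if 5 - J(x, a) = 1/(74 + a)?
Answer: 229/19621406 ≈ 1.1671e-5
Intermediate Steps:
J(x, a) = 5 - 1/(74 + a)
1/(85678 + J(-109, 155)) = 1/(85678 + (369 + 5*155)/(74 + 155)) = 1/(85678 + (369 + 775)/229) = 1/(85678 + (1/229)*1144) = 1/(85678 + 1144/229) = 1/(19621406/229) = 229/19621406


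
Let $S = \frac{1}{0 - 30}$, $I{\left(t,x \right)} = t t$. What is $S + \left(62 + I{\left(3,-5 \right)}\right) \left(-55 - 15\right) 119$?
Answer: $- \frac{17742901}{30} \approx -5.9143 \cdot 10^{5}$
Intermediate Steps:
$I{\left(t,x \right)} = t^{2}$
$S = - \frac{1}{30}$ ($S = \frac{1}{-30} = - \frac{1}{30} \approx -0.033333$)
$S + \left(62 + I{\left(3,-5 \right)}\right) \left(-55 - 15\right) 119 = - \frac{1}{30} + \left(62 + 3^{2}\right) \left(-55 - 15\right) 119 = - \frac{1}{30} + \left(62 + 9\right) \left(-70\right) 119 = - \frac{1}{30} + 71 \left(-70\right) 119 = - \frac{1}{30} - 591430 = - \frac{17742901}{30}$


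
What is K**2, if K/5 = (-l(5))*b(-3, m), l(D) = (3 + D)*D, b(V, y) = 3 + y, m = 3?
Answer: 1440000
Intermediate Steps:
l(D) = D*(3 + D)
K = -1200 (K = 5*((-5*(3 + 5))*(3 + 3)) = 5*(-5*8*6) = 5*(-1*40*6) = 5*(-40*6) = 5*(-240) = -1200)
K**2 = (-1200)**2 = 1440000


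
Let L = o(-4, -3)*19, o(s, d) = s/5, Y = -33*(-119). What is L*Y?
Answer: -298452/5 ≈ -59690.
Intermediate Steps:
Y = 3927
o(s, d) = s/5 (o(s, d) = s*(⅕) = s/5)
L = -76/5 (L = ((⅕)*(-4))*19 = -⅘*19 = -76/5 ≈ -15.200)
L*Y = -76/5*3927 = -298452/5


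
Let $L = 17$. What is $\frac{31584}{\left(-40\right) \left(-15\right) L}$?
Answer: $\frac{1316}{425} \approx 3.0965$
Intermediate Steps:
$\frac{31584}{\left(-40\right) \left(-15\right) L} = \frac{31584}{\left(-40\right) \left(-15\right) 17} = \frac{31584}{600 \cdot 17} = \frac{31584}{10200} = 31584 \cdot \frac{1}{10200} = \frac{1316}{425}$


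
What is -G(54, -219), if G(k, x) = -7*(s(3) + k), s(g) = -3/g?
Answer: 371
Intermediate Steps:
G(k, x) = 7 - 7*k (G(k, x) = -7*(-3/3 + k) = -7*(-3*⅓ + k) = -7*(-1 + k) = 7 - 7*k)
-G(54, -219) = -(7 - 7*54) = -(7 - 378) = -1*(-371) = 371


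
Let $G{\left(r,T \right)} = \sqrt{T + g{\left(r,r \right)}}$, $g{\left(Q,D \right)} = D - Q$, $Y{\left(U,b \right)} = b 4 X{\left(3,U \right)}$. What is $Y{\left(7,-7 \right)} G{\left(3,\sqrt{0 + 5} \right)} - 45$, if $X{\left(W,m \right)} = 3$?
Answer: $-45 - 84 \sqrt[4]{5} \approx -170.61$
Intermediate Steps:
$Y{\left(U,b \right)} = 12 b$ ($Y{\left(U,b \right)} = b 4 \cdot 3 = 4 b 3 = 12 b$)
$G{\left(r,T \right)} = \sqrt{T}$ ($G{\left(r,T \right)} = \sqrt{T + \left(r - r\right)} = \sqrt{T + 0} = \sqrt{T}$)
$Y{\left(7,-7 \right)} G{\left(3,\sqrt{0 + 5} \right)} - 45 = 12 \left(-7\right) \sqrt{\sqrt{0 + 5}} - 45 = - 84 \sqrt{\sqrt{5}} - 45 = - 84 \sqrt[4]{5} - 45 = -45 - 84 \sqrt[4]{5}$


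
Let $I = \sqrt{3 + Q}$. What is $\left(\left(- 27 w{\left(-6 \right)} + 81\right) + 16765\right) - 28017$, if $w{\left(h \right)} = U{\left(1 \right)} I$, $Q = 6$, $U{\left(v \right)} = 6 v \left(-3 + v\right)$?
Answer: $-10199$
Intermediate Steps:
$U{\left(v \right)} = 6 v \left(-3 + v\right)$
$I = 3$ ($I = \sqrt{3 + 6} = \sqrt{9} = 3$)
$w{\left(h \right)} = -36$ ($w{\left(h \right)} = 6 \cdot 1 \left(-3 + 1\right) 3 = 6 \cdot 1 \left(-2\right) 3 = \left(-12\right) 3 = -36$)
$\left(\left(- 27 w{\left(-6 \right)} + 81\right) + 16765\right) - 28017 = \left(\left(\left(-27\right) \left(-36\right) + 81\right) + 16765\right) - 28017 = \left(\left(972 + 81\right) + 16765\right) - 28017 = \left(1053 + 16765\right) - 28017 = 17818 - 28017 = -10199$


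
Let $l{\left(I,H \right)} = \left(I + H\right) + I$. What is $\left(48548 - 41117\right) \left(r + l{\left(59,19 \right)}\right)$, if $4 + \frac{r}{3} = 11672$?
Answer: $261132771$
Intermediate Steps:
$r = 35004$ ($r = -12 + 3 \cdot 11672 = -12 + 35016 = 35004$)
$l{\left(I,H \right)} = H + 2 I$ ($l{\left(I,H \right)} = \left(H + I\right) + I = H + 2 I$)
$\left(48548 - 41117\right) \left(r + l{\left(59,19 \right)}\right) = \left(48548 - 41117\right) \left(35004 + \left(19 + 2 \cdot 59\right)\right) = 7431 \left(35004 + \left(19 + 118\right)\right) = 7431 \left(35004 + 137\right) = 7431 \cdot 35141 = 261132771$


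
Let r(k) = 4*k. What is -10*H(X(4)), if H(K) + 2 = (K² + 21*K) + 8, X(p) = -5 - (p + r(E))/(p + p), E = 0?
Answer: 1585/2 ≈ 792.50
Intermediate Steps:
X(p) = -11/2 (X(p) = -5 - (p + 4*0)/(p + p) = -5 - (p + 0)/(2*p) = -5 - p*1/(2*p) = -5 - 1*½ = -5 - ½ = -11/2)
H(K) = 6 + K² + 21*K (H(K) = -2 + ((K² + 21*K) + 8) = -2 + (8 + K² + 21*K) = 6 + K² + 21*K)
-10*H(X(4)) = -10*(6 + (-11/2)² + 21*(-11/2)) = -10*(6 + 121/4 - 231/2) = -10*(-317/4) = 1585/2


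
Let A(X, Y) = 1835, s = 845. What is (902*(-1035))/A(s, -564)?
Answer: -186714/367 ≈ -508.76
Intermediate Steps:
(902*(-1035))/A(s, -564) = (902*(-1035))/1835 = -933570*1/1835 = -186714/367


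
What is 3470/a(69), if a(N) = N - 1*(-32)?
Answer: 3470/101 ≈ 34.356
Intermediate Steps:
a(N) = 32 + N (a(N) = N + 32 = 32 + N)
3470/a(69) = 3470/(32 + 69) = 3470/101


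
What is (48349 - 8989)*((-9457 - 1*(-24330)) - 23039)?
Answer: -321413760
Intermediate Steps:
(48349 - 8989)*((-9457 - 1*(-24330)) - 23039) = 39360*((-9457 + 24330) - 23039) = 39360*(14873 - 23039) = 39360*(-8166) = -321413760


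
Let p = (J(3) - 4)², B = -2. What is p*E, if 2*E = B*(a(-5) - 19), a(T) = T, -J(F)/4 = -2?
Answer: 384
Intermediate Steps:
J(F) = 8 (J(F) = -4*(-2) = 8)
p = 16 (p = (8 - 4)² = 4² = 16)
E = 24 (E = (-2*(-5 - 19))/2 = (-2*(-24))/2 = (½)*48 = 24)
p*E = 16*24 = 384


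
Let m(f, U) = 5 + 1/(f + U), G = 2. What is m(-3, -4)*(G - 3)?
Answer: -34/7 ≈ -4.8571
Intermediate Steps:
m(f, U) = 5 + 1/(U + f)
m(-3, -4)*(G - 3) = ((1 + 5*(-4) + 5*(-3))/(-4 - 3))*(2 - 3) = ((1 - 20 - 15)/(-7))*(-1) = -⅐*(-34)*(-1) = (34/7)*(-1) = -34/7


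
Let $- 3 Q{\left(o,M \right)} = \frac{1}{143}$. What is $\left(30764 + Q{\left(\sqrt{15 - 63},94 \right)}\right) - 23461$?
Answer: $\frac{3132986}{429} \approx 7303.0$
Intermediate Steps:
$Q{\left(o,M \right)} = - \frac{1}{429}$ ($Q{\left(o,M \right)} = - \frac{1}{3 \cdot 143} = \left(- \frac{1}{3}\right) \frac{1}{143} = - \frac{1}{429}$)
$\left(30764 + Q{\left(\sqrt{15 - 63},94 \right)}\right) - 23461 = \left(30764 - \frac{1}{429}\right) - 23461 = \frac{13197755}{429} - 23461 = \frac{3132986}{429}$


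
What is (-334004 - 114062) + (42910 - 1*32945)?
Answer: -438101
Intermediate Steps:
(-334004 - 114062) + (42910 - 1*32945) = -448066 + (42910 - 32945) = -448066 + 9965 = -438101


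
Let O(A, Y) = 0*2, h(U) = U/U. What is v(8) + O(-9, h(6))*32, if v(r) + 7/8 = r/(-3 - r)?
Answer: -141/88 ≈ -1.6023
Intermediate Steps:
v(r) = -7/8 + r/(-3 - r)
h(U) = 1
O(A, Y) = 0
v(8) + O(-9, h(6))*32 = 3*(-7 - 5*8)/(8*(3 + 8)) + 0*32 = (3/8)*(-7 - 40)/11 + 0 = (3/8)*(1/11)*(-47) + 0 = -141/88 + 0 = -141/88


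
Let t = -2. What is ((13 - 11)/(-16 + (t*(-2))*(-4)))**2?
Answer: 1/256 ≈ 0.0039063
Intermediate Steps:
((13 - 11)/(-16 + (t*(-2))*(-4)))**2 = ((13 - 11)/(-16 - 2*(-2)*(-4)))**2 = (2/(-16 + 4*(-4)))**2 = (2/(-16 - 16))**2 = (2/(-32))**2 = (2*(-1/32))**2 = (-1/16)**2 = 1/256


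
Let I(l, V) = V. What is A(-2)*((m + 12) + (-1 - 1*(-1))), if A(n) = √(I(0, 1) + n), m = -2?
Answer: 10*I ≈ 10.0*I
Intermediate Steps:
A(n) = √(1 + n)
A(-2)*((m + 12) + (-1 - 1*(-1))) = √(1 - 2)*((-2 + 12) + (-1 - 1*(-1))) = √(-1)*(10 + (-1 + 1)) = I*(10 + 0) = I*10 = 10*I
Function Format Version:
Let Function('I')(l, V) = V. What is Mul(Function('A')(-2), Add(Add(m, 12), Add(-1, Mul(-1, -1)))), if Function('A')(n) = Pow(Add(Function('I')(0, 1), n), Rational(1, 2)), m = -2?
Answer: Mul(10, I) ≈ Mul(10.000, I)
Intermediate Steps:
Function('A')(n) = Pow(Add(1, n), Rational(1, 2))
Mul(Function('A')(-2), Add(Add(m, 12), Add(-1, Mul(-1, -1)))) = Mul(Pow(Add(1, -2), Rational(1, 2)), Add(Add(-2, 12), Add(-1, Mul(-1, -1)))) = Mul(Pow(-1, Rational(1, 2)), Add(10, Add(-1, 1))) = Mul(I, Add(10, 0)) = Mul(I, 10) = Mul(10, I)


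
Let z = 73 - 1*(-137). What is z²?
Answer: 44100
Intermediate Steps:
z = 210 (z = 73 + 137 = 210)
z² = 210² = 44100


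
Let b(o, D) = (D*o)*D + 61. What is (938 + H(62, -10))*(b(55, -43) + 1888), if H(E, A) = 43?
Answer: 101674764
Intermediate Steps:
b(o, D) = 61 + o*D**2 (b(o, D) = o*D**2 + 61 = 61 + o*D**2)
(938 + H(62, -10))*(b(55, -43) + 1888) = (938 + 43)*((61 + 55*(-43)**2) + 1888) = 981*((61 + 55*1849) + 1888) = 981*((61 + 101695) + 1888) = 981*(101756 + 1888) = 981*103644 = 101674764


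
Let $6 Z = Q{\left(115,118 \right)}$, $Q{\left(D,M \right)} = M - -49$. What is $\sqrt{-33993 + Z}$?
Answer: $\frac{7 i \sqrt{24954}}{6} \approx 184.3 i$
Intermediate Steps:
$Q{\left(D,M \right)} = 49 + M$ ($Q{\left(D,M \right)} = M + 49 = 49 + M$)
$Z = \frac{167}{6}$ ($Z = \frac{49 + 118}{6} = \frac{1}{6} \cdot 167 = \frac{167}{6} \approx 27.833$)
$\sqrt{-33993 + Z} = \sqrt{-33993 + \frac{167}{6}} = \sqrt{- \frac{203791}{6}} = \frac{7 i \sqrt{24954}}{6}$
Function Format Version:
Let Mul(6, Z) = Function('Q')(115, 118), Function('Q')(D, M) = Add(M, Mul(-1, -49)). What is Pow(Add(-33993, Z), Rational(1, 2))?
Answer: Mul(Rational(7, 6), I, Pow(24954, Rational(1, 2))) ≈ Mul(184.30, I)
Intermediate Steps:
Function('Q')(D, M) = Add(49, M) (Function('Q')(D, M) = Add(M, 49) = Add(49, M))
Z = Rational(167, 6) (Z = Mul(Rational(1, 6), Add(49, 118)) = Mul(Rational(1, 6), 167) = Rational(167, 6) ≈ 27.833)
Pow(Add(-33993, Z), Rational(1, 2)) = Pow(Add(-33993, Rational(167, 6)), Rational(1, 2)) = Pow(Rational(-203791, 6), Rational(1, 2)) = Mul(Rational(7, 6), I, Pow(24954, Rational(1, 2)))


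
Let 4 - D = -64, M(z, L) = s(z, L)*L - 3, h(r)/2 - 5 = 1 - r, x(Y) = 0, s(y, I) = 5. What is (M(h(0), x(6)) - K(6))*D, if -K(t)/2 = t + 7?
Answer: 1564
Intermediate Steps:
h(r) = 12 - 2*r (h(r) = 10 + 2*(1 - r) = 10 + (2 - 2*r) = 12 - 2*r)
K(t) = -14 - 2*t (K(t) = -2*(t + 7) = -2*(7 + t) = -14 - 2*t)
M(z, L) = -3 + 5*L (M(z, L) = 5*L - 3 = -3 + 5*L)
D = 68 (D = 4 - 1*(-64) = 4 + 64 = 68)
(M(h(0), x(6)) - K(6))*D = ((-3 + 5*0) - (-14 - 2*6))*68 = ((-3 + 0) - (-14 - 12))*68 = (-3 - 1*(-26))*68 = (-3 + 26)*68 = 23*68 = 1564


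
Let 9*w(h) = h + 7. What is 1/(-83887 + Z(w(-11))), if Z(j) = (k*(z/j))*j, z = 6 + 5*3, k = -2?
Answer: -1/83929 ≈ -1.1915e-5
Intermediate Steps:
z = 21 (z = 6 + 15 = 21)
w(h) = 7/9 + h/9 (w(h) = (h + 7)/9 = (7 + h)/9 = 7/9 + h/9)
Z(j) = -42 (Z(j) = (-42/j)*j = -42)
1/(-83887 + Z(w(-11))) = 1/(-83887 - 42) = 1/(-83929) = -1/83929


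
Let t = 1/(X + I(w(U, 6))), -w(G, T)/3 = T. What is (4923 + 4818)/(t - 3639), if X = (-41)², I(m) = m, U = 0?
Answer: -16199283/6051656 ≈ -2.6768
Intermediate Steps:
w(G, T) = -3*T
X = 1681
t = 1/1663 (t = 1/(1681 - 3*6) = 1/(1681 - 18) = 1/1663 ≈ 0.00060132)
(4923 + 4818)/(t - 3639) = (4923 + 4818)/(1/1663 - 3639) = 9741/(-6051656/1663) = 9741*(-1663/6051656) = -16199283/6051656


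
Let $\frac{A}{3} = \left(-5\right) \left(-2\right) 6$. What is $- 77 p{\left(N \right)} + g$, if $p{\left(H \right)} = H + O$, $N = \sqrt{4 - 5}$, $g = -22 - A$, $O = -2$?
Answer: $-48 - 77 i \approx -48.0 - 77.0 i$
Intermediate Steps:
$A = 180$ ($A = 3 \left(-5\right) \left(-2\right) 6 = 3 \cdot 10 \cdot 6 = 3 \cdot 60 = 180$)
$g = -202$ ($g = -22 - 180 = -202$)
$N = i$ ($N = \sqrt{-1} = i \approx 1.0 i$)
$p{\left(H \right)} = -2 + H$ ($p{\left(H \right)} = H - 2 = -2 + H$)
$- 77 p{\left(N \right)} + g = - 77 \left(-2 + i\right) - 202 = \left(154 - 77 i\right) - 202 = -48 - 77 i$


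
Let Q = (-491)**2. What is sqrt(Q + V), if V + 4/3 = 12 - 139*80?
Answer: sqrt(2069745)/3 ≈ 479.55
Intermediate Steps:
V = -33328/3 (V = -4/3 + (12 - 139*80) = -4/3 + (12 - 11120) = -4/3 - 11108 = -33328/3 ≈ -11109.)
Q = 241081
sqrt(Q + V) = sqrt(241081 - 33328/3) = sqrt(689915/3) = sqrt(2069745)/3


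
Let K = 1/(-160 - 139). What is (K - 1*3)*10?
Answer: -8980/299 ≈ -30.033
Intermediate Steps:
K = -1/299 (K = 1/(-299) = -1/299 ≈ -0.0033445)
(K - 1*3)*10 = (-1/299 - 1*3)*10 = (-1/299 - 3)*10 = -898/299*10 = -8980/299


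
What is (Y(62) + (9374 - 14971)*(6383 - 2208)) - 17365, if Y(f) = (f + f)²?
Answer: -23369464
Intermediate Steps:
Y(f) = 4*f² (Y(f) = (2*f)² = 4*f²)
(Y(62) + (9374 - 14971)*(6383 - 2208)) - 17365 = (4*62² + (9374 - 14971)*(6383 - 2208)) - 17365 = (4*3844 - 5597*4175) - 17365 = (15376 - 23367475) - 17365 = -23352099 - 17365 = -23369464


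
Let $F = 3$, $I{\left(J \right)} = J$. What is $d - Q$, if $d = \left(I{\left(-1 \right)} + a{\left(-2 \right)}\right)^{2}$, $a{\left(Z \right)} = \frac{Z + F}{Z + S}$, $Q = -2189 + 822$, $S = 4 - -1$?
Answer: $\frac{12307}{9} \approx 1367.4$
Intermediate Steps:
$S = 5$ ($S = 4 + 1 = 5$)
$Q = -1367$
$a{\left(Z \right)} = \frac{3 + Z}{5 + Z}$ ($a{\left(Z \right)} = \frac{Z + 3}{Z + 5} = \frac{3 + Z}{5 + Z}$)
$d = \frac{4}{9}$ ($d = \left(-1 + \frac{3 - 2}{5 - 2}\right)^{2} = \left(-1 + \frac{1}{3} \cdot 1\right)^{2} = \left(-1 + \frac{1}{3}\right)^{2} = \left(- \frac{2}{3}\right)^{2} = \frac{4}{9} \approx 0.44444$)
$d - Q = \frac{4}{9} - -1367 = \frac{4}{9} + 1367 = \frac{12307}{9}$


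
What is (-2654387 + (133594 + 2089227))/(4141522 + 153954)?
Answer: -215783/2147738 ≈ -0.10047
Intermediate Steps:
(-2654387 + (133594 + 2089227))/(4141522 + 153954) = (-2654387 + 2222821)/4295476 = -431566*1/4295476 = -215783/2147738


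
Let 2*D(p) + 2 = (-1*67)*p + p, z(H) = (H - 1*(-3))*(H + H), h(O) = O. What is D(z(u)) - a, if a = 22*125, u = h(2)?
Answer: -3411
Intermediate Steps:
u = 2
z(H) = 2*H*(3 + H) (z(H) = (H + 3)*(2*H) = (3 + H)*(2*H) = 2*H*(3 + H))
D(p) = -1 - 33*p (D(p) = -1 + ((-1*67)*p + p)/2 = -1 + (-67*p + p)/2 = -1 + (-66*p)/2 = -1 - 33*p)
a = 2750
D(z(u)) - a = (-1 - 66*2*(3 + 2)) - 1*2750 = (-1 - 66*2*5) - 2750 = (-1 - 33*20) - 2750 = (-1 - 660) - 2750 = -661 - 2750 = -3411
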